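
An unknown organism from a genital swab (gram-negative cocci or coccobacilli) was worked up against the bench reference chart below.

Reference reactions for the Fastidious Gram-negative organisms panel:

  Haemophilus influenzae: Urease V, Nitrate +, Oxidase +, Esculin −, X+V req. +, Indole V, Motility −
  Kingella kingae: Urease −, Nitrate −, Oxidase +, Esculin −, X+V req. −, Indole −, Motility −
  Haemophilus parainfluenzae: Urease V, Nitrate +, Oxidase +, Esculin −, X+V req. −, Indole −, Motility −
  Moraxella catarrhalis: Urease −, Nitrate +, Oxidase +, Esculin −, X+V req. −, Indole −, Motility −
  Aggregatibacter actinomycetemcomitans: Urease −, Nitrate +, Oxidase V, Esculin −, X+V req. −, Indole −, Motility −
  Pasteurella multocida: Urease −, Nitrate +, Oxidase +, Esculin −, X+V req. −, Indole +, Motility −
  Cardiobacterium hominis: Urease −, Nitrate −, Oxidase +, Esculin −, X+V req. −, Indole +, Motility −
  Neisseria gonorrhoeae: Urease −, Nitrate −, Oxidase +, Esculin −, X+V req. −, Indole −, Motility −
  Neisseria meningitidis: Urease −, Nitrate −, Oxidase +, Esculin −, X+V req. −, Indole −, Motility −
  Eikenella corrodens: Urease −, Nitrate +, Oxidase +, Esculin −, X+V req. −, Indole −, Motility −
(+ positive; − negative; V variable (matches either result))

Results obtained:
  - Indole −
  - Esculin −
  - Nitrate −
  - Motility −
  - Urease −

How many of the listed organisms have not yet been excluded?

Indole −: excludes Pasteurella multocida, Cardiobacterium hominis — 8 left.
Urease −: all 8 remaining candidates are consistent.
Motility −: all 8 remaining candidates are consistent.
Esculin −: all 8 remaining candidates are consistent.
Nitrate −: excludes 5 organisms — 3 left.
Still consistent: Kingella kingae, Neisseria gonorrhoeae, Neisseria meningitidis.

3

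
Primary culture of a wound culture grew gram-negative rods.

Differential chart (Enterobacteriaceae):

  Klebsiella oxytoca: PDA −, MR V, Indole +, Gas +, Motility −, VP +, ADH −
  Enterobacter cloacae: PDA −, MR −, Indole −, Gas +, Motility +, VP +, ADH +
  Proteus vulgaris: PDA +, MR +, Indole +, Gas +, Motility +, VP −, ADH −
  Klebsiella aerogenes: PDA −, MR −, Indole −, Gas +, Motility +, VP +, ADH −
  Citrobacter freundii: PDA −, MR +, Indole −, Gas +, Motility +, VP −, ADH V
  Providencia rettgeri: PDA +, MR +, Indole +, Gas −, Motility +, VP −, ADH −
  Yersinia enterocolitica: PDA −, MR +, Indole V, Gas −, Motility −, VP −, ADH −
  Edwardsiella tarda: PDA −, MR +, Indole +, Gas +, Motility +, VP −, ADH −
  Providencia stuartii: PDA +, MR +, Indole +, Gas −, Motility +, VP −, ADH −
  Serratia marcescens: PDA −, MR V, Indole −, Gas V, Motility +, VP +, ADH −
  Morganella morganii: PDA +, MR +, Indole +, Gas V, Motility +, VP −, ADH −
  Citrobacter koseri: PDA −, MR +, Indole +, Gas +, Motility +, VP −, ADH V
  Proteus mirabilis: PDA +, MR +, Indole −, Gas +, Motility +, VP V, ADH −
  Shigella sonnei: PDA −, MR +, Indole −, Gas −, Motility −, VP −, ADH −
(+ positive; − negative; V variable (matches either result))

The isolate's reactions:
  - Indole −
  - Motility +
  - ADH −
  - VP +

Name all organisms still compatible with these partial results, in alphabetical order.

Motility +: excludes Klebsiella oxytoca, Yersinia enterocolitica, Shigella sonnei — 11 left.
Indole −: excludes 6 organisms — 5 left.
ADH −: excludes Enterobacter cloacae — 4 left.
VP +: excludes Citrobacter freundii — 3 left.

Klebsiella aerogenes, Proteus mirabilis, Serratia marcescens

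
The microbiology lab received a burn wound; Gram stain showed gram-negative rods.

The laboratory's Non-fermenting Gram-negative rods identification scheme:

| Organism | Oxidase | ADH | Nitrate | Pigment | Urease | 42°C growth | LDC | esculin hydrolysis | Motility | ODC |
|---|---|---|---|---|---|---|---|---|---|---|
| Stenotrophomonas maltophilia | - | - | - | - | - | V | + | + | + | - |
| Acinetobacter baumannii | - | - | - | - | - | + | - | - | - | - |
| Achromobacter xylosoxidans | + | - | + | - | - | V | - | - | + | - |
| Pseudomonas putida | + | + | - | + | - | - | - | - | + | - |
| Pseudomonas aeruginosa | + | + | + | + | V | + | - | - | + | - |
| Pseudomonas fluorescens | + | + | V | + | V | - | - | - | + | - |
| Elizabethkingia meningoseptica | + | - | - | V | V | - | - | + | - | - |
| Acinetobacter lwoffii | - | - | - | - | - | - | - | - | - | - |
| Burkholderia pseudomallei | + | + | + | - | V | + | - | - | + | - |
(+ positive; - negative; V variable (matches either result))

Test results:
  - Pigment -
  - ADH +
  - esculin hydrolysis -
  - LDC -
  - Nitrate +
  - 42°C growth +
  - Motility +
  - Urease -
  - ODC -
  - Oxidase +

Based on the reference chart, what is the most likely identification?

Urease -: all 9 remaining candidates are consistent.
esculin hydrolysis -: excludes Stenotrophomonas maltophilia, Elizabethkingia meningoseptica — 7 left.
LDC -: all 7 remaining candidates are consistent.
Motility +: excludes Acinetobacter baumannii, Acinetobacter lwoffii — 5 left.
ADH +: excludes Achromobacter xylosoxidans — 4 left.
Oxidase +: all 4 remaining candidates are consistent.
ODC -: all 4 remaining candidates are consistent.
Pigment -: excludes Pseudomonas putida, Pseudomonas aeruginosa, Pseudomonas fluorescens — 1 left.
Nitrate +: the one remaining candidate is consistent.
42°C growth +: the one remaining candidate is consistent.

Burkholderia pseudomallei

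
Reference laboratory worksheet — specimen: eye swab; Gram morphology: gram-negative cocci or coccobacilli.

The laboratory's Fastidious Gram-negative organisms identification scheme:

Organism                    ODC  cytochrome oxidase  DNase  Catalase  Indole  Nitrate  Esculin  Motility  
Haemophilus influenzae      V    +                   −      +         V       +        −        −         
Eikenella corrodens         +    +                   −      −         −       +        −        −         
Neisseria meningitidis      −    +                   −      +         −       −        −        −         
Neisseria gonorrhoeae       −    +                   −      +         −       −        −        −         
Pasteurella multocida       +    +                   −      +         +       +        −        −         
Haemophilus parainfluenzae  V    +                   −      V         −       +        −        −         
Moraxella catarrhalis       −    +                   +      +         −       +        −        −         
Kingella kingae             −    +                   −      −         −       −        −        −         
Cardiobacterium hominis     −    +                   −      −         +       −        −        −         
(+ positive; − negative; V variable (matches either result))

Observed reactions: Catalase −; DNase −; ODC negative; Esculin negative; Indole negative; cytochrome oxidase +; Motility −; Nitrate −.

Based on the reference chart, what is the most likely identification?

Kingella kingae

Catalase −: excludes 5 organisms — 4 left.
DNase −: all 4 remaining candidates are consistent.
Nitrate −: excludes Eikenella corrodens, Haemophilus parainfluenzae — 2 left.
Esculin −: all 2 remaining candidates are consistent.
cytochrome oxidase +: all 2 remaining candidates are consistent.
ODC −: all 2 remaining candidates are consistent.
Indole −: excludes Cardiobacterium hominis — 1 left.
Motility −: the one remaining candidate is consistent.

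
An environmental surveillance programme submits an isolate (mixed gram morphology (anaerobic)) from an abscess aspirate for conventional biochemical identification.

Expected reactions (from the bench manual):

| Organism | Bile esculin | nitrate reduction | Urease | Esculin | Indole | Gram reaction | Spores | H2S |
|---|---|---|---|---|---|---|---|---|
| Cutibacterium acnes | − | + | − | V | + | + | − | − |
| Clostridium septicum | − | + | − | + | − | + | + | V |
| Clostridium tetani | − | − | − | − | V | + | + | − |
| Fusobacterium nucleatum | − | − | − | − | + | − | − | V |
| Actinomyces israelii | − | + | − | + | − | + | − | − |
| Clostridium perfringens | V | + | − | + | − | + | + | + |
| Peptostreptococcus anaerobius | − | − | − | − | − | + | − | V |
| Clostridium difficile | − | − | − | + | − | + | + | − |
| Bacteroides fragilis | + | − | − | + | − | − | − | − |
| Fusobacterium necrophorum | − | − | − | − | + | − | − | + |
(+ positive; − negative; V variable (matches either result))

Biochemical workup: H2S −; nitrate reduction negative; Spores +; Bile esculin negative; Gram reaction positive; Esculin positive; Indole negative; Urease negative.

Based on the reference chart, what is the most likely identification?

Bile esculin −: excludes Bacteroides fragilis — 9 left.
Indole −: excludes Cutibacterium acnes, Fusobacterium nucleatum, Fusobacterium necrophorum — 6 left.
Spores +: excludes Actinomyces israelii, Peptostreptococcus anaerobius — 4 left.
H2S −: excludes Clostridium perfringens — 3 left.
nitrate reduction −: excludes Clostridium septicum — 2 left.
Urease −: all 2 remaining candidates are consistent.
Gram reaction +: all 2 remaining candidates are consistent.
Esculin +: excludes Clostridium tetani — 1 left.

Clostridium difficile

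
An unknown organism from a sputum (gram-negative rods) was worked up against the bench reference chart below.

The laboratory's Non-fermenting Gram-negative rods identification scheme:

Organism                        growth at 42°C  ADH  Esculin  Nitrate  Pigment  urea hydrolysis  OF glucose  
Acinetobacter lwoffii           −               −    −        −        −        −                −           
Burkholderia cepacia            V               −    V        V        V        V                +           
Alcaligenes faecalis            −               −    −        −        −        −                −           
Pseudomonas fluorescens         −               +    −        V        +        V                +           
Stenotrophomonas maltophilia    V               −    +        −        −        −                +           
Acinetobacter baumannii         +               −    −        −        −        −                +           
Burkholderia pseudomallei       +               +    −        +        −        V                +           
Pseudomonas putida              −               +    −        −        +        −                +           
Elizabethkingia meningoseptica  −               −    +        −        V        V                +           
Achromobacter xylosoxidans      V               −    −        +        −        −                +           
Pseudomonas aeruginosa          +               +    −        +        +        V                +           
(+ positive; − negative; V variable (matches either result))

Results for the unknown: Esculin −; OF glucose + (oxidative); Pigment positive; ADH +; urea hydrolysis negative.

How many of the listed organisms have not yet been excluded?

urea hydrolysis −: all 11 remaining candidates are consistent.
Esculin −: excludes Stenotrophomonas maltophilia, Elizabethkingia meningoseptica — 9 left.
ADH +: excludes 5 organisms — 4 left.
OF glucose +: all 4 remaining candidates are consistent.
Pigment +: excludes Burkholderia pseudomallei — 3 left.
Still consistent: Pseudomonas aeruginosa, Pseudomonas fluorescens, Pseudomonas putida.

3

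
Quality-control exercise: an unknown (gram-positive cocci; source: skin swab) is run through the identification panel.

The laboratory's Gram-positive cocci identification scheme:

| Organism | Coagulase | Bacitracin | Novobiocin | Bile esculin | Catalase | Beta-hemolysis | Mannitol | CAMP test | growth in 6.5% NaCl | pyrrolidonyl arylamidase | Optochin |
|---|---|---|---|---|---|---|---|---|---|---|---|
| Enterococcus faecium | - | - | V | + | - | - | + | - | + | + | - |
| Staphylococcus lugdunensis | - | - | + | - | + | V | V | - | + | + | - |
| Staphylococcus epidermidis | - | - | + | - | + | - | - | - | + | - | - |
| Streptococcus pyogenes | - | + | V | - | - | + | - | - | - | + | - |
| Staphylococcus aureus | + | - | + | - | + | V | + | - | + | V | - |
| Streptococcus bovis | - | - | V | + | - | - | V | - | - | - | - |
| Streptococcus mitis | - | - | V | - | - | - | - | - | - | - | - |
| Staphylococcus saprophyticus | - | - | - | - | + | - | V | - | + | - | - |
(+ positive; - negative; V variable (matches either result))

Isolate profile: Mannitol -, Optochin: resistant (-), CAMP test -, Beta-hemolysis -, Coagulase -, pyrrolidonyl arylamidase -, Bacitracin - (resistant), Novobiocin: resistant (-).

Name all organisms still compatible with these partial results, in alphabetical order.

Optochin -: all 8 remaining candidates are consistent.
pyrrolidonyl arylamidase -: excludes Enterococcus faecium, Staphylococcus lugdunensis, Streptococcus pyogenes — 5 left.
CAMP test -: all 5 remaining candidates are consistent.
Bacitracin -: all 5 remaining candidates are consistent.
Beta-hemolysis -: all 5 remaining candidates are consistent.
Coagulase -: excludes Staphylococcus aureus — 4 left.
Mannitol -: all 4 remaining candidates are consistent.
Novobiocin -: excludes Staphylococcus epidermidis — 3 left.

Staphylococcus saprophyticus, Streptococcus bovis, Streptococcus mitis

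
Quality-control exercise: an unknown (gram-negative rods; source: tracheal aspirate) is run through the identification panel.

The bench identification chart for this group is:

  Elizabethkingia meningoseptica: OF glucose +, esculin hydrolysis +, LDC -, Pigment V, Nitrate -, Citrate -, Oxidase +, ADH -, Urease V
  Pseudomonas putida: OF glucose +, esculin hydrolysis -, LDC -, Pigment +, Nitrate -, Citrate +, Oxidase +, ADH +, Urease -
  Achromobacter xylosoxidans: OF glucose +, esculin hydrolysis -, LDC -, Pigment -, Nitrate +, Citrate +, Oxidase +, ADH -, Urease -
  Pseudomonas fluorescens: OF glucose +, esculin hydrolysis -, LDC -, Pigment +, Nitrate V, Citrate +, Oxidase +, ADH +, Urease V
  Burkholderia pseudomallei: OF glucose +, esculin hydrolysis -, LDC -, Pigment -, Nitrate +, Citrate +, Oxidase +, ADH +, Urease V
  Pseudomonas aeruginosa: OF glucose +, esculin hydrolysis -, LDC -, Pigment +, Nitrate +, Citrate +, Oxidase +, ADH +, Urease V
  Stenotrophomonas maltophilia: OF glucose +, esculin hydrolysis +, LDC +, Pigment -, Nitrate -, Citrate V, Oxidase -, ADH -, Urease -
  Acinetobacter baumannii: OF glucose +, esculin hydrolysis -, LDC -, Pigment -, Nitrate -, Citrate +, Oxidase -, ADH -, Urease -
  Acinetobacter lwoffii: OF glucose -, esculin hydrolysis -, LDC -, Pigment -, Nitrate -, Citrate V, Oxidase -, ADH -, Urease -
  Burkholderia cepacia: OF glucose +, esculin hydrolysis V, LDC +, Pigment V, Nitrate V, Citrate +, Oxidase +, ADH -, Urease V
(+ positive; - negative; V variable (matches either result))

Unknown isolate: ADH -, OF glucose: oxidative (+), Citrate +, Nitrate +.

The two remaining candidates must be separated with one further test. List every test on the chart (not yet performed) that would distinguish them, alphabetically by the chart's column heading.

LDC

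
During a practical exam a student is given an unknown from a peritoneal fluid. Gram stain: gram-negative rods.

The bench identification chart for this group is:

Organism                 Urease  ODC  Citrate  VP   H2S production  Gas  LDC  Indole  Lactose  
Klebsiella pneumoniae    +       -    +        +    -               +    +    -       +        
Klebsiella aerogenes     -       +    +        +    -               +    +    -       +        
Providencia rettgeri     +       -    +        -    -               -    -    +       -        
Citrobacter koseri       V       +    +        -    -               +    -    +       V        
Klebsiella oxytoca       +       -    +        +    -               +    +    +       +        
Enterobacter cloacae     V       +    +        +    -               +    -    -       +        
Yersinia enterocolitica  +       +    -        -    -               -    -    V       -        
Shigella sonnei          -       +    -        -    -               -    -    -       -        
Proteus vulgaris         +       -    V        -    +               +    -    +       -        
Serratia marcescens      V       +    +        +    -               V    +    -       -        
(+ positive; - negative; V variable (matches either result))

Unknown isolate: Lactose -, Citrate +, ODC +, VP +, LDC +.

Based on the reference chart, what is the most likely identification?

Serratia marcescens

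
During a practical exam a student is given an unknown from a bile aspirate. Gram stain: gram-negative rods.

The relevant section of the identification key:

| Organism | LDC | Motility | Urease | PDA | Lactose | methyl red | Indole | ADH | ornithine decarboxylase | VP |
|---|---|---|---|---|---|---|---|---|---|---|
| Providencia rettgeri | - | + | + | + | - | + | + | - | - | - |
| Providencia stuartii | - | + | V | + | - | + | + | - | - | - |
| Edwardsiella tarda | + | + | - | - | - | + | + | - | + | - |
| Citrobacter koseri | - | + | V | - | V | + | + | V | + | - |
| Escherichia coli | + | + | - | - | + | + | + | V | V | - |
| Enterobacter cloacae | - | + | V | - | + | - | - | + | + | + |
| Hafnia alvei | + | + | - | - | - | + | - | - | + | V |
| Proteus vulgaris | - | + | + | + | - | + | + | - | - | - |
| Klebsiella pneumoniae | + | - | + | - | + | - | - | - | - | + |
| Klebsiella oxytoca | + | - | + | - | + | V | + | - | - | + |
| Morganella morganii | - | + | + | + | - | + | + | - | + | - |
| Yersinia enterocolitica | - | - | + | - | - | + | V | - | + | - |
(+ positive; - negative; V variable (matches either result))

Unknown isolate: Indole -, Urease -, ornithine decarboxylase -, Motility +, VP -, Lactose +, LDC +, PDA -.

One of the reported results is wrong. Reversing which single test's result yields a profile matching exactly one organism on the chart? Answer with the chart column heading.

Indole

As reported, no row in the chart matches all 8 reactions.
Reversing Indole (to +) → unique match: Escherichia coli.
Reversing ornithine decarboxylase → still no organism matches.
Reversing Urease → still no organism matches.
Reversing Lactose → still no organism matches.
Reversing VP → still no organism matches.
Reversing LDC → still no organism matches.
Reversing Motility → still no organism matches.
Reversing PDA → still no organism matches.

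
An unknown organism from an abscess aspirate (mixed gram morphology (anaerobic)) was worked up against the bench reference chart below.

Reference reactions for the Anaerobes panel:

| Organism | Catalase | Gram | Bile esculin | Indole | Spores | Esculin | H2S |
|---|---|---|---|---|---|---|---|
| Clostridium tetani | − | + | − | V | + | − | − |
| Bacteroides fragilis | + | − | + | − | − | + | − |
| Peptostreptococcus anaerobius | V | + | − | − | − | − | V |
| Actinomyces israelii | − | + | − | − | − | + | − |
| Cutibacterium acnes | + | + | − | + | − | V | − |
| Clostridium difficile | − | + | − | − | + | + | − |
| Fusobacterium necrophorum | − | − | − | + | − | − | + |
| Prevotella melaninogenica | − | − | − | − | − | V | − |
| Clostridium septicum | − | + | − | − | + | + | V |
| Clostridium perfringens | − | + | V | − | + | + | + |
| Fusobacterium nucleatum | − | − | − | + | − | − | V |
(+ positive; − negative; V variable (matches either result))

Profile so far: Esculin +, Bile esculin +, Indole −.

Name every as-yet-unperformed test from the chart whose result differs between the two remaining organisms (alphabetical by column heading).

Catalase, Gram, H2S, Spores

Bile esculin +: excludes 9 organisms — 2 left.
Esculin +: all 2 remaining candidates are consistent.
Indole −: all 2 remaining candidates are consistent.
Two candidates remain: Bacteroides fragilis and Clostridium perfringens.
  Catalase: Bacteroides fragilis +, Clostridium perfringens − — discriminates.
  Gram: Bacteroides fragilis −, Clostridium perfringens + — discriminates.
  Spores: Bacteroides fragilis −, Clostridium perfringens + — discriminates.
  H2S: Bacteroides fragilis −, Clostridium perfringens + — discriminates.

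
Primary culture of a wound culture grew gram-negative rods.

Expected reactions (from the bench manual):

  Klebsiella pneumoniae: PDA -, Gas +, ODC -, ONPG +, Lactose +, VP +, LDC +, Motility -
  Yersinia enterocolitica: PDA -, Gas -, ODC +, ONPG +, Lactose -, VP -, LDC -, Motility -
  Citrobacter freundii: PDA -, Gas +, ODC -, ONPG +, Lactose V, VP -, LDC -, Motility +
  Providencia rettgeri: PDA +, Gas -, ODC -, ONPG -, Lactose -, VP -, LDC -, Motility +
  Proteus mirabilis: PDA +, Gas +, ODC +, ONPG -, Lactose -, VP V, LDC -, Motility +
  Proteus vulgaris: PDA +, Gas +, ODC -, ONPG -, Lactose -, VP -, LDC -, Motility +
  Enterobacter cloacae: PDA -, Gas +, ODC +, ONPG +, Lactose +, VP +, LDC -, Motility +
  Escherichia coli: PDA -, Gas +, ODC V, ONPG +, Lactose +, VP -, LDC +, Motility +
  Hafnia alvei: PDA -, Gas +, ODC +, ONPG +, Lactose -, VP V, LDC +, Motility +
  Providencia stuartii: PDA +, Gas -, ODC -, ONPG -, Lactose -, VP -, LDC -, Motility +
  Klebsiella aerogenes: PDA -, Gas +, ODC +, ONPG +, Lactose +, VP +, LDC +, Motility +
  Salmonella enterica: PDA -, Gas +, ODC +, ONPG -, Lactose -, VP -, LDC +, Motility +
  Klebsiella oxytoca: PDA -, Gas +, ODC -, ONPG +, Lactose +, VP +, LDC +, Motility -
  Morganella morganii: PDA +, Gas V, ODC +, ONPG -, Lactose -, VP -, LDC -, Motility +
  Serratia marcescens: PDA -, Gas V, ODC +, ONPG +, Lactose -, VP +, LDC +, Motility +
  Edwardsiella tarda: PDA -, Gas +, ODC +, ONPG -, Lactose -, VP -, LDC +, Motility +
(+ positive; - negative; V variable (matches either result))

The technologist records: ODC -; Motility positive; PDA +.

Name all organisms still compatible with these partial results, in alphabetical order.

Proteus vulgaris, Providencia rettgeri, Providencia stuartii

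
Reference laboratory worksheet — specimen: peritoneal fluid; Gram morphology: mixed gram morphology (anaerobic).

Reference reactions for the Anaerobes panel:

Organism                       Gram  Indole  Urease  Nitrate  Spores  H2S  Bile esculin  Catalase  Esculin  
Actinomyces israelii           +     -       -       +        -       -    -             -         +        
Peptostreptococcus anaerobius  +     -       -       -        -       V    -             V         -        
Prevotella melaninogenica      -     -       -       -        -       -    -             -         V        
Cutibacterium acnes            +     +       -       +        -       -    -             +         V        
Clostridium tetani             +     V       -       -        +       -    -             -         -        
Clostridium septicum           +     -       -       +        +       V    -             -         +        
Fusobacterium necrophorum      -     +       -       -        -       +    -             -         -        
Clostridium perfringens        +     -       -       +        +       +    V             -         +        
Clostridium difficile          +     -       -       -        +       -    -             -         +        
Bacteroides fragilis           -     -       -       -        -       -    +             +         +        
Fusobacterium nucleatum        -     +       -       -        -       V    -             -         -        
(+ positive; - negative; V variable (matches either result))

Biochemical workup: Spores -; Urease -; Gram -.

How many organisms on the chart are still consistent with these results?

4

Spores -: excludes Clostridium tetani, Clostridium septicum, Clostridium perfringens, Clostridium difficile — 7 left.
Gram -: excludes Actinomyces israelii, Peptostreptococcus anaerobius, Cutibacterium acnes — 4 left.
Urease -: all 4 remaining candidates are consistent.
Still consistent: Bacteroides fragilis, Fusobacterium necrophorum, Fusobacterium nucleatum, Prevotella melaninogenica.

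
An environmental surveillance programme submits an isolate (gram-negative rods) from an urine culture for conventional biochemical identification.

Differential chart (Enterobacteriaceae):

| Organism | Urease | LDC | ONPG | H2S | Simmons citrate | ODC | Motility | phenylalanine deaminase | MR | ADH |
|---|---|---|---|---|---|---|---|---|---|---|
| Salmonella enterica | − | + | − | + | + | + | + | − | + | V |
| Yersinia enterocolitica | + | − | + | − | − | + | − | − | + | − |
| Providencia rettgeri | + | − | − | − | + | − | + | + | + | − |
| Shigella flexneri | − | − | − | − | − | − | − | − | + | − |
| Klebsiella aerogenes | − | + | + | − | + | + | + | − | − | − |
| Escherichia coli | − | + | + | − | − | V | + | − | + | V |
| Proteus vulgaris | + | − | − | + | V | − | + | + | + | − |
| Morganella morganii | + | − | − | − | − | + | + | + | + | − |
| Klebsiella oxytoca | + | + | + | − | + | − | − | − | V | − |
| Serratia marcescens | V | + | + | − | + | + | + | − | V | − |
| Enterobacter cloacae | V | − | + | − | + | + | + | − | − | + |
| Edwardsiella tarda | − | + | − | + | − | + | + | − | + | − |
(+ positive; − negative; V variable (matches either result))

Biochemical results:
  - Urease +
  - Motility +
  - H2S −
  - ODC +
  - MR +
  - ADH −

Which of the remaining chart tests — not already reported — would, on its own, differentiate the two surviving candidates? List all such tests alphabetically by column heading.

LDC, ONPG, phenylalanine deaminase, Simmons citrate

H2S −: excludes Salmonella enterica, Proteus vulgaris, Edwardsiella tarda — 9 left.
ODC +: excludes Providencia rettgeri, Shigella flexneri, Klebsiella oxytoca — 6 left.
ADH −: excludes Enterobacter cloacae — 5 left.
Motility +: excludes Yersinia enterocolitica — 4 left.
MR +: excludes Klebsiella aerogenes — 3 left.
Urease +: excludes Escherichia coli — 2 left.
Two candidates remain: Morganella morganii and Serratia marcescens.
  LDC: Morganella morganii −, Serratia marcescens + — discriminates.
  ONPG: Morganella morganii −, Serratia marcescens + — discriminates.
  Simmons citrate: Morganella morganii −, Serratia marcescens + — discriminates.
  phenylalanine deaminase: Morganella morganii +, Serratia marcescens − — discriminates.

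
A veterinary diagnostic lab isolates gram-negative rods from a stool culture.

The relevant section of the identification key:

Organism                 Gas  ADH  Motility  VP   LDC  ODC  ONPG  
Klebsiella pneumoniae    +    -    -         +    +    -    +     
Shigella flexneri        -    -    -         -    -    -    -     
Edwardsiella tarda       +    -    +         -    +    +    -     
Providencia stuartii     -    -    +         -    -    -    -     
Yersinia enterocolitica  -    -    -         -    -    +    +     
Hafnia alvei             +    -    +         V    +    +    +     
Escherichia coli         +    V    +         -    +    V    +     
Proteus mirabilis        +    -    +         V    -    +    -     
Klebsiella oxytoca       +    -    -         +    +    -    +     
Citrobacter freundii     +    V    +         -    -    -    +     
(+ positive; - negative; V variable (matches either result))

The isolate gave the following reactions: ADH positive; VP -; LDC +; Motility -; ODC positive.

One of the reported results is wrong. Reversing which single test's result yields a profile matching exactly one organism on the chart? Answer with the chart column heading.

As reported, no row in the chart matches all 5 reactions.
Reversing VP → still no organism matches.
Reversing ODC → still no organism matches.
Reversing LDC → still no organism matches.
Reversing Motility (to +) → unique match: Escherichia coli.
Reversing ADH → still no organism matches.

Motility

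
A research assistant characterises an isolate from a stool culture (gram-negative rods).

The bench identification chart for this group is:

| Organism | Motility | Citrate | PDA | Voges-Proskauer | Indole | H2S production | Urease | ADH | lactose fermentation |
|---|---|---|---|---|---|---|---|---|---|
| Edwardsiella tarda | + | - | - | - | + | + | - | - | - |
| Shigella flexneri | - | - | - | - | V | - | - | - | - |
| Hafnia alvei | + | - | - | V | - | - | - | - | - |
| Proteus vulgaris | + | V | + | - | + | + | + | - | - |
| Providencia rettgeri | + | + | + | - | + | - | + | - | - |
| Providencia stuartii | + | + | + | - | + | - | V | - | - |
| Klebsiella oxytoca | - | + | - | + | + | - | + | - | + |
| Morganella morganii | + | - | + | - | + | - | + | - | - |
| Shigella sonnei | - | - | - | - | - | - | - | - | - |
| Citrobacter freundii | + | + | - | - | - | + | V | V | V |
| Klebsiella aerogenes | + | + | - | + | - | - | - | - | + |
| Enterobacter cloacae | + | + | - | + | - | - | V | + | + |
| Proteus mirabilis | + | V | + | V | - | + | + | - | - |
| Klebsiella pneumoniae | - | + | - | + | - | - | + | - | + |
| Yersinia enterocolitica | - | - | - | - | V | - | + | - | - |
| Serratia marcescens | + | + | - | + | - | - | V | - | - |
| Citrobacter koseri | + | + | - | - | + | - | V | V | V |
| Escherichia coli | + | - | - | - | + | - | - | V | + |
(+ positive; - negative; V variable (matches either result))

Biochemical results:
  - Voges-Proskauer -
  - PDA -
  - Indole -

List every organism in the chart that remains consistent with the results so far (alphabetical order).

Voges-Proskauer -: excludes 5 organisms — 13 left.
PDA -: excludes 5 organisms — 8 left.
Indole -: excludes Edwardsiella tarda, Citrobacter koseri, Escherichia coli — 5 left.

Citrobacter freundii, Hafnia alvei, Shigella flexneri, Shigella sonnei, Yersinia enterocolitica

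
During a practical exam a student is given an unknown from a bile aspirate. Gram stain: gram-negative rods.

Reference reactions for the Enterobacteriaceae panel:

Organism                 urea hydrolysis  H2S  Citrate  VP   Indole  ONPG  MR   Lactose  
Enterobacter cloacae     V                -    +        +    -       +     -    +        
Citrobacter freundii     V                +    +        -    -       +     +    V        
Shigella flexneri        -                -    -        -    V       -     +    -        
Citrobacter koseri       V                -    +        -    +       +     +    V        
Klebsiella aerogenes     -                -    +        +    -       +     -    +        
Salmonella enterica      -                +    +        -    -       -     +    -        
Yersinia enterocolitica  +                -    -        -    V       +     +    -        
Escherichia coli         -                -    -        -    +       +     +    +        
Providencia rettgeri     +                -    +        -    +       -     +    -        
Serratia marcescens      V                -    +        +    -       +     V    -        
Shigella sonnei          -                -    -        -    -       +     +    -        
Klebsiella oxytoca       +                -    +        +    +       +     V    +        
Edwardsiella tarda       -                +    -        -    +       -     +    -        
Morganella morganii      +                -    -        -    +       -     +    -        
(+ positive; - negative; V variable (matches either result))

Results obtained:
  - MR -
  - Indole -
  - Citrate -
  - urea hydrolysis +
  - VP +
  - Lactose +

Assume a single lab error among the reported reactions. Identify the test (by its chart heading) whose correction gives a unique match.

Citrate

As reported, no row in the chart matches all 6 reactions.
Reversing MR → still no organism matches.
Reversing urea hydrolysis → still no organism matches.
Reversing VP → still no organism matches.
Reversing Lactose → still no organism matches.
Reversing Indole → still no organism matches.
Reversing Citrate (to +) → unique match: Enterobacter cloacae.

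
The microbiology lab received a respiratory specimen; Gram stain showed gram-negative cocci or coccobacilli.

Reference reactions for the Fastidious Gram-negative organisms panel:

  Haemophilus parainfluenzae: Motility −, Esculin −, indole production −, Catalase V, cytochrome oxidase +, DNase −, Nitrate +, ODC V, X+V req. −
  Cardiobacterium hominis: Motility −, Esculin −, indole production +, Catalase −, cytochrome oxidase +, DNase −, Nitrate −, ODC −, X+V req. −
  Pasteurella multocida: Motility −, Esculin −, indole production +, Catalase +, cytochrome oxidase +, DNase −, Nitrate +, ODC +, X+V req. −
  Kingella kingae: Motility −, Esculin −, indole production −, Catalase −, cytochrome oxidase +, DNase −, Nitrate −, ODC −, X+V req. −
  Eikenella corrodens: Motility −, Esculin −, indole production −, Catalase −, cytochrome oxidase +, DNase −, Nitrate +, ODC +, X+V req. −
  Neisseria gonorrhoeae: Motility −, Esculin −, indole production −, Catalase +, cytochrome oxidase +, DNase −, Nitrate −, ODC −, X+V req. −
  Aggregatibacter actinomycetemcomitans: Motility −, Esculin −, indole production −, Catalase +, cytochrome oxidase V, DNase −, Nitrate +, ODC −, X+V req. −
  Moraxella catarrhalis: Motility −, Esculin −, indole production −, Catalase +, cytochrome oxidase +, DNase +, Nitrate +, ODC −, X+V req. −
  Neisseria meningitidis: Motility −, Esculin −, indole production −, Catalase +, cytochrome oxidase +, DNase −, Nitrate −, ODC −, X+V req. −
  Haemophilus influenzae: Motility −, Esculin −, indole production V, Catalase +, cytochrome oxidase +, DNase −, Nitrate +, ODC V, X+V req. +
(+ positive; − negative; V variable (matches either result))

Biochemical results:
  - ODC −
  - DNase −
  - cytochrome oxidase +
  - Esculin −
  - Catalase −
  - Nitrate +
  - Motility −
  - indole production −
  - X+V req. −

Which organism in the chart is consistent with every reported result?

Haemophilus parainfluenzae

Catalase −: excludes 6 organisms — 4 left.
Esculin −: all 4 remaining candidates are consistent.
X+V req. −: all 4 remaining candidates are consistent.
Nitrate +: excludes Cardiobacterium hominis, Kingella kingae — 2 left.
DNase −: all 2 remaining candidates are consistent.
indole production −: all 2 remaining candidates are consistent.
Motility −: all 2 remaining candidates are consistent.
ODC −: excludes Eikenella corrodens — 1 left.
cytochrome oxidase +: the one remaining candidate is consistent.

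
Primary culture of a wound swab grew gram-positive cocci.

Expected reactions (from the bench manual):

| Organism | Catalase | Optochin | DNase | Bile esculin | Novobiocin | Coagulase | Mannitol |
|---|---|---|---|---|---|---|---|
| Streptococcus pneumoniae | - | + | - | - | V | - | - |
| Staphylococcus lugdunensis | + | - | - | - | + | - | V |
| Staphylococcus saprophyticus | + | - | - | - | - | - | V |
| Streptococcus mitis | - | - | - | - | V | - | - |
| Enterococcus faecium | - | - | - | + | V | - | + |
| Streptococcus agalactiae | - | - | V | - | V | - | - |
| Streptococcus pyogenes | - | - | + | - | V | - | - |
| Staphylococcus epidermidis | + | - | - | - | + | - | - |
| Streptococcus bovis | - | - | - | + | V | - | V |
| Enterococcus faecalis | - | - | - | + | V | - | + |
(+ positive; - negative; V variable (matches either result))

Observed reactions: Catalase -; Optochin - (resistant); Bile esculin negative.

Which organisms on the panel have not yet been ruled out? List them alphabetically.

Bile esculin -: excludes Enterococcus faecium, Streptococcus bovis, Enterococcus faecalis — 7 left.
Optochin -: excludes Streptococcus pneumoniae — 6 left.
Catalase -: excludes Staphylococcus lugdunensis, Staphylococcus saprophyticus, Staphylococcus epidermidis — 3 left.

Streptococcus agalactiae, Streptococcus mitis, Streptococcus pyogenes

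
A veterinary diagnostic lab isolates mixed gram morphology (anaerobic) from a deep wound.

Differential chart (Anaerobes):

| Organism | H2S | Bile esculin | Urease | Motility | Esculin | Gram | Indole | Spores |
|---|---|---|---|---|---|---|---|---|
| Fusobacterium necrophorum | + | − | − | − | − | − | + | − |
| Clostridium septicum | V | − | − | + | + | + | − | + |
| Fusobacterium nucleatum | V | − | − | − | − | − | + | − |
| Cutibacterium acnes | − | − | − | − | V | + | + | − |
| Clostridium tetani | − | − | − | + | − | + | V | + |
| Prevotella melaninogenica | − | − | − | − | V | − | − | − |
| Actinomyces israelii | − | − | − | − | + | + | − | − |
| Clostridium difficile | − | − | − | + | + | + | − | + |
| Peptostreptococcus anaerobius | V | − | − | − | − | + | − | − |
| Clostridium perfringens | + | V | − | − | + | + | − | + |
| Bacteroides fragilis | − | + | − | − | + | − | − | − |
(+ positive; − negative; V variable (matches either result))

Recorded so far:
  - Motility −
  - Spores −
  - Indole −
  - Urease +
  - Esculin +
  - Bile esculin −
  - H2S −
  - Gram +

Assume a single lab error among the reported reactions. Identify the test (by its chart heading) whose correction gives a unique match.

Urease

As reported, no row in the chart matches all 8 reactions.
Reversing Motility → still no organism matches.
Reversing Esculin → still no organism matches.
Reversing Spores → still no organism matches.
Reversing Indole → still no organism matches.
Reversing Bile esculin → still no organism matches.
Reversing Urease (to −) → unique match: Actinomyces israelii.
Reversing H2S → still no organism matches.
Reversing Gram → still no organism matches.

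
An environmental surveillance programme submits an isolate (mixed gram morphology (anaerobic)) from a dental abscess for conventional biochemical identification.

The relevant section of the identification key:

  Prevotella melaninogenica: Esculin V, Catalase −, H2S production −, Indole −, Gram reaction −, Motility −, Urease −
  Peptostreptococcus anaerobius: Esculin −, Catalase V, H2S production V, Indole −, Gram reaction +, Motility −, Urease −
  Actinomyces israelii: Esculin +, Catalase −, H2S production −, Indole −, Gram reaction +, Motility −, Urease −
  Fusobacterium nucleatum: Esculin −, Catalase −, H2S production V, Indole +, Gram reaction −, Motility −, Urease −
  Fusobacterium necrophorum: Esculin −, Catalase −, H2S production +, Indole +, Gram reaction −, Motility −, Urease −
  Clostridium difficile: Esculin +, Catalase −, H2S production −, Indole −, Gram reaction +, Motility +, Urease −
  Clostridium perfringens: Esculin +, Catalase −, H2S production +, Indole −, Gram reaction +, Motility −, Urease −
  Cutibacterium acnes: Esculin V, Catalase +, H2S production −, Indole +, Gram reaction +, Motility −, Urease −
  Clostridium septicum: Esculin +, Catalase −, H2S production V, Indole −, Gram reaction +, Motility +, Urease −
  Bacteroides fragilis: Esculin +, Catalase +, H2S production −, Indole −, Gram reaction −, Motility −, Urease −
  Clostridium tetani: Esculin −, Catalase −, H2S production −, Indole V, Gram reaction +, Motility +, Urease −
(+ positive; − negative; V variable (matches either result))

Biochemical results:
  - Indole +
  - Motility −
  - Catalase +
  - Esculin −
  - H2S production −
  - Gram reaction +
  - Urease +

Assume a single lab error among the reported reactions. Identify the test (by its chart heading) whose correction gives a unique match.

Urease

As reported, no row in the chart matches all 7 reactions.
Reversing Urease (to −) → unique match: Cutibacterium acnes.
Reversing Gram reaction → still no organism matches.
Reversing Esculin → still no organism matches.
Reversing H2S production → still no organism matches.
Reversing Indole → still no organism matches.
Reversing Catalase → still no organism matches.
Reversing Motility → still no organism matches.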